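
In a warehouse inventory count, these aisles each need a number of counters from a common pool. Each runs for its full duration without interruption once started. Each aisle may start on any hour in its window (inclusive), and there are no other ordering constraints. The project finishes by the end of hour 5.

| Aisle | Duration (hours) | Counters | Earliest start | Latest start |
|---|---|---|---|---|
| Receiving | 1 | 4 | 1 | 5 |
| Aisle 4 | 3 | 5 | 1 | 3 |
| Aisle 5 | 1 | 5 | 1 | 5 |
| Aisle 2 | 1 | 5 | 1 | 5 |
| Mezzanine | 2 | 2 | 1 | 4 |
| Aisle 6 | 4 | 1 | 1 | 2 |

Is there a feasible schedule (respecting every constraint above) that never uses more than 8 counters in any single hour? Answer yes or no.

no

The minimum achievable peak is 9; 8 < 9, so no feasible schedule stays within the cap.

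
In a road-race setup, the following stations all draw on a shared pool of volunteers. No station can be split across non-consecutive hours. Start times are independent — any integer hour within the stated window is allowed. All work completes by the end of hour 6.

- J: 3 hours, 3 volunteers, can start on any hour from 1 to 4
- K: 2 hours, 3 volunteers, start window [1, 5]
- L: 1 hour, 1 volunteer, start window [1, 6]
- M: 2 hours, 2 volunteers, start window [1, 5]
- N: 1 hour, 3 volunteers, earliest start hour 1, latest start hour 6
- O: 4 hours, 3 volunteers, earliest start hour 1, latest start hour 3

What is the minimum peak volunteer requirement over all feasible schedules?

6

Early-start (J@1, K@1, L@1, M@1, N@1, O@1) gives peak 15: h1:15  h2:11  h3:6  h4:3  h5:0  h6:0.
Shift L→4, M→4, N→6, O→3.
Schedule J@1, K@1, L@4, M@4, N@6, O@3: h1:6  h2:6  h3:6  h4:6  h5:5  h6:6 — peak 6.
Total volunteer-hours = 35 over 6 hours ⇒ peak ≥ ⌈35/6⌉ = 6, so 6 is optimal.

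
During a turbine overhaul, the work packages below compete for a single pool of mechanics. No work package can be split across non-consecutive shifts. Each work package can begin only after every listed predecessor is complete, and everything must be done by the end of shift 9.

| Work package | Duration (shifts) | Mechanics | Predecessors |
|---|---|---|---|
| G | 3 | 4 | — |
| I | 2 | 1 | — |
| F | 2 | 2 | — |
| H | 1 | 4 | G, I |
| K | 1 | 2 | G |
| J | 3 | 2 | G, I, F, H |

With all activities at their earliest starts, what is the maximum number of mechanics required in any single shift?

7

Early-start schedule: G@1, I@1, F@1, H@4, K@4, J@5.
Load per shift: shift 1: 7, shift 2: 7, shift 3: 4, shift 4: 6, shift 5: 2, shift 6: 2, shift 7: 2, shift 8: 0, shift 9: 0.
Peak is 7.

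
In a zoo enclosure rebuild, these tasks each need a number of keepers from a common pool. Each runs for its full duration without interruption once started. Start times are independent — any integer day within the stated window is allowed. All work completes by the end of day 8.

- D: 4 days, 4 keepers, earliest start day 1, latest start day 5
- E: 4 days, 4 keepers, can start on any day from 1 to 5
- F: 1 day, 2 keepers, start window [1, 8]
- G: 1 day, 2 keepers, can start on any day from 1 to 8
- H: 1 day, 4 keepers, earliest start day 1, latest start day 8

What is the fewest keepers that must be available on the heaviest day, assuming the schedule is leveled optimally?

Early-start (D@1, E@1, F@1, G@1, H@1) gives peak 16: d1:16  d2:8  d3:8  d4:8  d5:0  d6:0  d7:0  d8:0.
Shift F→5, G→5, H→5.
Schedule D@1, E@1, F@5, G@5, H@5: d1:8  d2:8  d3:8  d4:8  d5:8  d6:0  d7:0  d8:0 — peak 8.

8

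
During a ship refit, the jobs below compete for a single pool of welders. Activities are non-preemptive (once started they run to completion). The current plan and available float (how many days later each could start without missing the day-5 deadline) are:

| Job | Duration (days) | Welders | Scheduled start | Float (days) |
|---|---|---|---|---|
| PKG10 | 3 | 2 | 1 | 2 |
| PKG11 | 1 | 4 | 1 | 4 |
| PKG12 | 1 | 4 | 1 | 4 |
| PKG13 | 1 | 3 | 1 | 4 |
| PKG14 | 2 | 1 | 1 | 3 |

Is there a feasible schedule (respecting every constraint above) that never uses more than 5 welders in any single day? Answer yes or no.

yes

Schedule PKG10@1, PKG11@4, PKG12@5, PKG13@1, PKG14@2: d1:5  d2:3  d3:3  d4:4  d5:4 — peak 5 ≤ 5.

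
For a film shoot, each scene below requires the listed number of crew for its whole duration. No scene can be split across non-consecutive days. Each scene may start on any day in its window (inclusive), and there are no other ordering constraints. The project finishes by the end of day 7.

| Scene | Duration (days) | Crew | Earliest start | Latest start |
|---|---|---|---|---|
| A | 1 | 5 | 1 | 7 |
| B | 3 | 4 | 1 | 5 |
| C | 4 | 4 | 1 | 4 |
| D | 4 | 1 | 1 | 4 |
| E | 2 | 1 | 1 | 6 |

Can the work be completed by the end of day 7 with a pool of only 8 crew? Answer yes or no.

Schedule A@1, B@5, C@2, D@1, E@1: d1:7  d2:6  d3:5  d4:5  d5:8  d6:4  d7:4 — peak 8 ≤ 8.

yes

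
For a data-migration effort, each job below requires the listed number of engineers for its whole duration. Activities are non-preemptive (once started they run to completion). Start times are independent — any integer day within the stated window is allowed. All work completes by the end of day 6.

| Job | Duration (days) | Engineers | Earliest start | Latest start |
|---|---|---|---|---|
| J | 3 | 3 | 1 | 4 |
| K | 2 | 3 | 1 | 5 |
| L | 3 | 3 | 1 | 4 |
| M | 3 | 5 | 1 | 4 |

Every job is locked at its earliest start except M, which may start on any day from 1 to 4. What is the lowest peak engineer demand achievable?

9

M@1: d1:14  d2:14  d3:11  d4:0  d5:0  d6:0 → peak 14
M@2: d1:9  d2:14  d3:11  d4:5  d5:0  d6:0 → peak 14
M@3: d1:9  d2:9  d3:11  d4:5  d5:5  d6:0 → peak 11
M@4: d1:9  d2:9  d3:6  d4:5  d5:5  d6:5 → peak 9
Best is M@4, peak 9.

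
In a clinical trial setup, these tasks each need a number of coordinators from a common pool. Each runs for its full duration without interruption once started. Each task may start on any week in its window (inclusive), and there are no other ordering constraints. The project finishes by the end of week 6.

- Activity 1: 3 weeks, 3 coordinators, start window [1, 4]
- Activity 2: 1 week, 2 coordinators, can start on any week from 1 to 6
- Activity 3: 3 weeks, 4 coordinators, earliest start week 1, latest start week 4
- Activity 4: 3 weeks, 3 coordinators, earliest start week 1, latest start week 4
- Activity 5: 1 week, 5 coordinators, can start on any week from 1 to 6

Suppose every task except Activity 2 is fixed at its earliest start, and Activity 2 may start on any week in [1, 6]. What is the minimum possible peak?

Activity 2@1: w1:17  w2:10  w3:10  w4:0  w5:0  w6:0 → peak 17
Activity 2@2: w1:15  w2:12  w3:10  w4:0  w5:0  w6:0 → peak 15
Activity 2@3: w1:15  w2:10  w3:12  w4:0  w5:0  w6:0 → peak 15
Activity 2@4: w1:15  w2:10  w3:10  w4:2  w5:0  w6:0 → peak 15
Activity 2@5: w1:15  w2:10  w3:10  w4:0  w5:2  w6:0 → peak 15
Activity 2@6: w1:15  w2:10  w3:10  w4:0  w5:0  w6:2 → peak 15
Best is Activity 2@2, peak 15.

15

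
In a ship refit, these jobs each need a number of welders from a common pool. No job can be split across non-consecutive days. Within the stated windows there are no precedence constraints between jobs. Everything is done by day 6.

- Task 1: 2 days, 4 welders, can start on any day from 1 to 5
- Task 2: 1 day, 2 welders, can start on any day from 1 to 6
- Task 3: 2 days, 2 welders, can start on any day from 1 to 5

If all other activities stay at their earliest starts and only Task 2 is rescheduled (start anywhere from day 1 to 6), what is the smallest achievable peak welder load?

6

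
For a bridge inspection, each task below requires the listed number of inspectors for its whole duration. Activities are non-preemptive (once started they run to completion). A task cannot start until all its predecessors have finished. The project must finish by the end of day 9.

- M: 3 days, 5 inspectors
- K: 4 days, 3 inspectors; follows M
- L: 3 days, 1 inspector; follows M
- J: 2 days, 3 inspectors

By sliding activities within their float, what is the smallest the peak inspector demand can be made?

5

Early-start (M@1, K@4, L@4, J@1) gives peak 8: d1:8  d2:8  d3:5  d4:4  d5:4  d6:4  d7:3  d8:0  d9:0.
Shift J→8.
Schedule M@1, K@4, L@4, J@8: d1:5  d2:5  d3:5  d4:4  d5:4  d6:4  d7:3  d8:3  d9:3 — peak 5.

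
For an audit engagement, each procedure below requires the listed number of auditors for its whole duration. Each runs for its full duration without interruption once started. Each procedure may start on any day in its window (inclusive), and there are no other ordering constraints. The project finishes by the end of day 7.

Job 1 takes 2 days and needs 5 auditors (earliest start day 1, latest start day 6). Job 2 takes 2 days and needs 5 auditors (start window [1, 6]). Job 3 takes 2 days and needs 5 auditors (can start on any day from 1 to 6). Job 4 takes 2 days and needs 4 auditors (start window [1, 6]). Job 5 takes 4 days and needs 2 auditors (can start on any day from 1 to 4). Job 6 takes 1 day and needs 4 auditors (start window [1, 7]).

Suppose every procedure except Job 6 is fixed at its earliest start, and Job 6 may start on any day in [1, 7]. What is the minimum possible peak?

21

Job 6@1: d1:25  d2:21  d3:2  d4:2  d5:0  d6:0  d7:0 → peak 25
Job 6@2: d1:21  d2:25  d3:2  d4:2  d5:0  d6:0  d7:0 → peak 25
Job 6@3: d1:21  d2:21  d3:6  d4:2  d5:0  d6:0  d7:0 → peak 21
Job 6@4: d1:21  d2:21  d3:2  d4:6  d5:0  d6:0  d7:0 → peak 21
Job 6@5: d1:21  d2:21  d3:2  d4:2  d5:4  d6:0  d7:0 → peak 21
Job 6@6: d1:21  d2:21  d3:2  d4:2  d5:0  d6:4  d7:0 → peak 21
Job 6@7: d1:21  d2:21  d3:2  d4:2  d5:0  d6:0  d7:4 → peak 21
Best is Job 6@3, peak 21.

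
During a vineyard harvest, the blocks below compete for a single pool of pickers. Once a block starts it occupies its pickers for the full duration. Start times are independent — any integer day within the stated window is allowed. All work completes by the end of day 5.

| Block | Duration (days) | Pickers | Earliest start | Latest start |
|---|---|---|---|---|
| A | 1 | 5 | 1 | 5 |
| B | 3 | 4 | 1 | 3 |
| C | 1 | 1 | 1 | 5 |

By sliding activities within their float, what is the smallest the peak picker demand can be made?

Early-start (A@1, B@1, C@1) gives peak 10: d1:10  d2:4  d3:4  d4:0  d5:0.
Shift B→2, C→2.
Schedule A@1, B@2, C@2: d1:5  d2:5  d3:4  d4:4  d5:0 — peak 5.

5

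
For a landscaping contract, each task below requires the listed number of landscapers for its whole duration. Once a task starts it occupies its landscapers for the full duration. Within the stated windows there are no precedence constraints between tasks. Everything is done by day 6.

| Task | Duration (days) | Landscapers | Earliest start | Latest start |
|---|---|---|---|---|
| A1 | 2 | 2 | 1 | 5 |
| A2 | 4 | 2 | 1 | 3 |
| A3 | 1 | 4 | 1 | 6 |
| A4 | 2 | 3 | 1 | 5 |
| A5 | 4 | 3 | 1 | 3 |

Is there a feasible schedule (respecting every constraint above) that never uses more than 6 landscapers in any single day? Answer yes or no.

no

The minimum achievable peak is 7; 6 < 7, so no feasible schedule stays within the cap.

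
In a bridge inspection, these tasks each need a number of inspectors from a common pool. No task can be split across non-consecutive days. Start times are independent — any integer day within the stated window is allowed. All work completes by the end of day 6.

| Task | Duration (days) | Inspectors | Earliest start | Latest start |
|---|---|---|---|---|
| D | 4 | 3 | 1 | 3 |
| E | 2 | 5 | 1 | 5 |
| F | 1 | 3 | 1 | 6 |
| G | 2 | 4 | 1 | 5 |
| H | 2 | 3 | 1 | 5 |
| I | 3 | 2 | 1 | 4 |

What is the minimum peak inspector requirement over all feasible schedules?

8

Early-start (D@1, E@1, F@1, G@1, H@1, I@1) gives peak 20: d1:20  d2:17  d3:5  d4:3  d5:0  d6:0.
Shift F→6, G→5, H→3, I→3.
Schedule D@1, E@1, F@6, G@5, H@3, I@3: d1:8  d2:8  d3:8  d4:8  d5:6  d6:7 — peak 8.
Total inspector-days = 45 over 6 days ⇒ peak ≥ ⌈45/6⌉ = 8, so 8 is optimal.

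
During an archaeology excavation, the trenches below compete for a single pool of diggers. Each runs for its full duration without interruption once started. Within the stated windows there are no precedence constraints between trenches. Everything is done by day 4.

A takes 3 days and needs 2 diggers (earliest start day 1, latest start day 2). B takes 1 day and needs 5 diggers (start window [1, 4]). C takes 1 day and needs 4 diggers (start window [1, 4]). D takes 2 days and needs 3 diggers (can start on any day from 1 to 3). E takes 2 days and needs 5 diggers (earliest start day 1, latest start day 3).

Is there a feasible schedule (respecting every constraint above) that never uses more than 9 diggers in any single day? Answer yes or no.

yes

Schedule A@1, B@4, C@3, D@3, E@1: d1:7  d2:7  d3:9  d4:8 — peak 9 ≤ 9.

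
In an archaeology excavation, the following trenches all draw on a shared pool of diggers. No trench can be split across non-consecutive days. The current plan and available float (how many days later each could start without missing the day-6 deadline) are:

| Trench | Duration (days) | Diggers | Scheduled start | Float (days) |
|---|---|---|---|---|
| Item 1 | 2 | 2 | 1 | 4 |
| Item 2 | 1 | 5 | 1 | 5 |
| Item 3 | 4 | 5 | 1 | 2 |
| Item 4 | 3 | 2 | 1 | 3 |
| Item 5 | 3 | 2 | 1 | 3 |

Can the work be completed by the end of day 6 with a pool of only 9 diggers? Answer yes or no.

Schedule Item 1@1, Item 2@1, Item 3@2, Item 4@1, Item 5@3: d1:9  d2:9  d3:9  d4:7  d5:7  d6:0 — peak 9 ≤ 9.

yes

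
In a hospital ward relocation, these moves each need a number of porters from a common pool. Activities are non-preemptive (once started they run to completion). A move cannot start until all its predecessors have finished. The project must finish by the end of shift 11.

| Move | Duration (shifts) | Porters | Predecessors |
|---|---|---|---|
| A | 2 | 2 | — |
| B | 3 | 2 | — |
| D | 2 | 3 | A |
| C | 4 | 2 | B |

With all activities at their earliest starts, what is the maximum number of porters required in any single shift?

5

Early-start schedule: A@1, B@1, D@3, C@4.
Load per shift: shift 1: 4, shift 2: 4, shift 3: 5, shift 4: 5, shift 5: 2, shift 6: 2, shift 7: 2, shift 8: 0, shift 9: 0, shift 10: 0, shift 11: 0.
Peak is 5.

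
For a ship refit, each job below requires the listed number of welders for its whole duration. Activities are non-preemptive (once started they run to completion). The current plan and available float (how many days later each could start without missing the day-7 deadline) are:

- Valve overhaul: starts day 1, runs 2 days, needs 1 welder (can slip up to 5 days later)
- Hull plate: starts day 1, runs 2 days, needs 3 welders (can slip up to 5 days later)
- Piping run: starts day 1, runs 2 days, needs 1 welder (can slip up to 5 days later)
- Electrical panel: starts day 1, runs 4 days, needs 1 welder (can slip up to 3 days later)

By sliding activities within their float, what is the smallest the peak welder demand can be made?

3

Early-start (Valve overhaul@1, Hull plate@1, Piping run@1, Electrical panel@1) gives peak 6: d1:6  d2:6  d3:1  d4:1  d5:0  d6:0  d7:0.
Shift Hull plate→5.
Schedule Valve overhaul@1, Hull plate@5, Piping run@1, Electrical panel@1: d1:3  d2:3  d3:1  d4:1  d5:3  d6:3  d7:0 — peak 3.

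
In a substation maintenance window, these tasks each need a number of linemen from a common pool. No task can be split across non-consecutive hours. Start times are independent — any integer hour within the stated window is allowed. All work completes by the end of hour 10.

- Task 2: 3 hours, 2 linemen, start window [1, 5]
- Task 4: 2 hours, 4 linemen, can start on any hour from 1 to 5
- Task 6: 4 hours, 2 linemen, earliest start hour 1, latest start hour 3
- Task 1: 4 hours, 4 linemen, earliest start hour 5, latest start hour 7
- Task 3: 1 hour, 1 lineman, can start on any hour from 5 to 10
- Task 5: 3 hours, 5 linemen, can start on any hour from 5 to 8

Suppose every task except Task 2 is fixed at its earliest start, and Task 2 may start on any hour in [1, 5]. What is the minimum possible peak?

Task 2@1: h1:8  h2:8  h3:4  h4:2  h5:10  h6:9  h7:9  h8:4  h9:0  h10:0 → peak 10
Task 2@2: h1:6  h2:8  h3:4  h4:4  h5:10  h6:9  h7:9  h8:4  h9:0  h10:0 → peak 10
Task 2@3: h1:6  h2:6  h3:4  h4:4  h5:12  h6:9  h7:9  h8:4  h9:0  h10:0 → peak 12
Task 2@4: h1:6  h2:6  h3:2  h4:4  h5:12  h6:11  h7:9  h8:4  h9:0  h10:0 → peak 12
Task 2@5: h1:6  h2:6  h3:2  h4:2  h5:12  h6:11  h7:11  h8:4  h9:0  h10:0 → peak 12
Best is Task 2@1, peak 10.

10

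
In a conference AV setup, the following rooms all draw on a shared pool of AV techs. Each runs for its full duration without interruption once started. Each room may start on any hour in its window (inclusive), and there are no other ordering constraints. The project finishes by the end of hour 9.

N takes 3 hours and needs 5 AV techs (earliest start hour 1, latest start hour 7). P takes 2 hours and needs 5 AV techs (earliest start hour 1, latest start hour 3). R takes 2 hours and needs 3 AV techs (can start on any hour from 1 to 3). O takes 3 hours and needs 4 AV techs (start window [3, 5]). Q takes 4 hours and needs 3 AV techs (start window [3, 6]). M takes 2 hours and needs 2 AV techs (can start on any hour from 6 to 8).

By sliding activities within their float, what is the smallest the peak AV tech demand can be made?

Early-start (N@1, P@1, R@1, O@3, Q@3, M@6) gives peak 13: h1:13  h2:13  h3:12  h4:7  h5:7  h6:5  h7:2  h8:0  h9:0.
Shift N→6, M→7.
Schedule N@6, P@1, R@1, O@3, Q@3, M@7: h1:8  h2:8  h3:7  h4:7  h5:7  h6:8  h7:7  h8:7  h9:0 — peak 8.

8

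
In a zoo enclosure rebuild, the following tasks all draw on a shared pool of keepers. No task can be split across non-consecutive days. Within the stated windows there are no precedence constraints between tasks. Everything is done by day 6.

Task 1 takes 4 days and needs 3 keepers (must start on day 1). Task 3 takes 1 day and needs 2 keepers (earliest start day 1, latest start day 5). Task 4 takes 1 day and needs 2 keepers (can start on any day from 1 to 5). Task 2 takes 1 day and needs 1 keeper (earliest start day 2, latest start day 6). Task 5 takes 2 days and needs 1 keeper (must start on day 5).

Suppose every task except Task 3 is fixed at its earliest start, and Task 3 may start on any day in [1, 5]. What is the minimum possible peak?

5

Task 3@1: d1:7  d2:4  d3:3  d4:3  d5:1  d6:1 → peak 7
Task 3@2: d1:5  d2:6  d3:3  d4:3  d5:1  d6:1 → peak 6
Task 3@3: d1:5  d2:4  d3:5  d4:3  d5:1  d6:1 → peak 5
Task 3@4: d1:5  d2:4  d3:3  d4:5  d5:1  d6:1 → peak 5
Task 3@5: d1:5  d2:4  d3:3  d4:3  d5:3  d6:1 → peak 5
Best is Task 3@3, peak 5.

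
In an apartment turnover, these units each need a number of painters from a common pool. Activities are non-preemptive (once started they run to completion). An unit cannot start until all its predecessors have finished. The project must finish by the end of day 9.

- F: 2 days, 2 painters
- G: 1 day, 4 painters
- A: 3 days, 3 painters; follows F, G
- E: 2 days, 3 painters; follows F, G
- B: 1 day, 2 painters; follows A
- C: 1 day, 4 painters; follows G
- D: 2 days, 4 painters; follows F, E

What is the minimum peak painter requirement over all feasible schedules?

6

Early-start (F@1, G@1, A@3, E@3, B@6, C@2, D@5) gives peak 7: d1:6  d2:6  d3:6  d4:6  d5:7  d6:6  d7:0  d8:0  d9:0.
Shift D→6.
Schedule F@1, G@1, A@3, E@3, B@6, C@2, D@6: d1:6  d2:6  d3:6  d4:6  d5:3  d6:6  d7:4  d8:0  d9:0 — peak 6.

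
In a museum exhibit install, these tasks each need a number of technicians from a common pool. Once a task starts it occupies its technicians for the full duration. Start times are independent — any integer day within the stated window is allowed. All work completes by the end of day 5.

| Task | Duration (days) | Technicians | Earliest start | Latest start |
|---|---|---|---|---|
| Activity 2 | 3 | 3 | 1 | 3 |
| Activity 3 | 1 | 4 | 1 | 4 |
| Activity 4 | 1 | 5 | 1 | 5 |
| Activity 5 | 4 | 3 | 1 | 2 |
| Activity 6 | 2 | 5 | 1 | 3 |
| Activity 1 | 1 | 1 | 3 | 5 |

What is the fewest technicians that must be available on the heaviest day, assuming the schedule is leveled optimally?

Early-start (Activity 2@1, Activity 3@1, Activity 4@1, Activity 5@1, Activity 6@1, Activity 1@3) gives peak 20: d1:20  d2:11  d3:7  d4:3  d5:0.
Shift Activity 2→3, Activity 3→3, Activity 5→2, Activity 1→4.
Schedule Activity 2@3, Activity 3@3, Activity 4@1, Activity 5@2, Activity 6@1, Activity 1@4: d1:10  d2:8  d3:10  d4:7  d5:6 — peak 10.

10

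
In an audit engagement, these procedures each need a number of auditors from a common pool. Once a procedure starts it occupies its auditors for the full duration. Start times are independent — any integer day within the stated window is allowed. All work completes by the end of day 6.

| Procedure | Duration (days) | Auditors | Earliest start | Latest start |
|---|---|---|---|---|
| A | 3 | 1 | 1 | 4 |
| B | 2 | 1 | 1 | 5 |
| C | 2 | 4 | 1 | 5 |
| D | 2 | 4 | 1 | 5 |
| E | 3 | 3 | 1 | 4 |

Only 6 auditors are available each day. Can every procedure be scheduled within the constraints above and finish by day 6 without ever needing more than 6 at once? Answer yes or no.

The minimum achievable peak is 7; 6 < 7, so no feasible schedule stays within the cap.

no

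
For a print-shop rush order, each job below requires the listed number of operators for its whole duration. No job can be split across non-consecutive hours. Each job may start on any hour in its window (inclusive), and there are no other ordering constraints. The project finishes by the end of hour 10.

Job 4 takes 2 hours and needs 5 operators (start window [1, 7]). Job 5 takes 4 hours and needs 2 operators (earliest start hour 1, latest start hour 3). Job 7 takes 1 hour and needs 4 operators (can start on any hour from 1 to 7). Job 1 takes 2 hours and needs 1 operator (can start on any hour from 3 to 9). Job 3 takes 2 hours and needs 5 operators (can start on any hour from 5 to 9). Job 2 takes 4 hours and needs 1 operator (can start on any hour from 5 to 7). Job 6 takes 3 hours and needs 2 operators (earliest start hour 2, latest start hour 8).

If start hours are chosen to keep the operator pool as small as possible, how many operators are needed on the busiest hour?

Early-start (Job 4@1, Job 5@1, Job 7@1, Job 1@3, Job 3@5, Job 2@5, Job 6@2) gives peak 11: h1:11  h2:9  h3:5  h4:5  h5:6  h6:6  h7:1  h8:1  h9:0  h10:0.
Shift Job 5→3, Job 7→7, Job 3→9, Job 6→3.
Schedule Job 4@1, Job 5@3, Job 7@7, Job 1@3, Job 3@9, Job 2@5, Job 6@3: h1:5  h2:5  h3:5  h4:5  h5:5  h6:3  h7:5  h8:1  h9:5  h10:5 — peak 5.
Total operator-hours = 44 over 10 hours ⇒ peak ≥ ⌈44/10⌉ = 5, so 5 is optimal.

5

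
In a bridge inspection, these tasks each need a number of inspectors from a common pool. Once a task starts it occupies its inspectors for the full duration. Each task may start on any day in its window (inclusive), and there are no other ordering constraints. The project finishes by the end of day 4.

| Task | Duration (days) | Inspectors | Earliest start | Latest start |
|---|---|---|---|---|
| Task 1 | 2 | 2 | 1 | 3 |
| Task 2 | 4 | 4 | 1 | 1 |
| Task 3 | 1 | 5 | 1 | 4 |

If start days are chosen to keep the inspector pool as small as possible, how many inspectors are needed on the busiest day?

9

Early-start (Task 1@1, Task 2@1, Task 3@1) gives peak 11: d1:11  d2:6  d3:4  d4:4.
Shift Task 3→3.
Schedule Task 1@1, Task 2@1, Task 3@3: d1:6  d2:6  d3:9  d4:4 — peak 9.
No arrangement of the 12 feasible schedules does better.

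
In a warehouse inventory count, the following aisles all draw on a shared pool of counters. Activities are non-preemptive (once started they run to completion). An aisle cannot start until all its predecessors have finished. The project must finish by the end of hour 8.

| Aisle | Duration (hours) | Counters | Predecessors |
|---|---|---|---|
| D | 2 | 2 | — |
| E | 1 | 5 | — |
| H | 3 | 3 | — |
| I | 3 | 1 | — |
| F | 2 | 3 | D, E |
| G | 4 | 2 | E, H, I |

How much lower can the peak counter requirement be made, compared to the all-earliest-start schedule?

Early-start peak: h1:11  h2:6  h3:7  h4:5  h5:2  h6:2  h7:2  h8:0 ⇒ 11.
Leveled (D@5, E@1, H@2, I@2, F@7, G@5): h1:5  h2:4  h3:4  h4:4  h5:4  h6:4  h7:5  h8:5 ⇒ 5.
Reduction 11 − 5 = 6.

6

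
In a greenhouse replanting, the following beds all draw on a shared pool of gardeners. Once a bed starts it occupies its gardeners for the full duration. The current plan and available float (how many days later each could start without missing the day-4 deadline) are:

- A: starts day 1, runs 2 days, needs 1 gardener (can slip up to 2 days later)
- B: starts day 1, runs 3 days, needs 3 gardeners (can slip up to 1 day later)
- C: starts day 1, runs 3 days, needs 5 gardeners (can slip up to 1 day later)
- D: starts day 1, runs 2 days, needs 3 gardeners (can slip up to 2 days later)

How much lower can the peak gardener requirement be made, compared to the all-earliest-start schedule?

1

Early-start peak: d1:12  d2:12  d3:8  d4:0 ⇒ 12.
Leveled (A@1, B@1, C@1, D@3): d1:9  d2:9  d3:11  d4:3 ⇒ 11.
Reduction 12 − 11 = 1.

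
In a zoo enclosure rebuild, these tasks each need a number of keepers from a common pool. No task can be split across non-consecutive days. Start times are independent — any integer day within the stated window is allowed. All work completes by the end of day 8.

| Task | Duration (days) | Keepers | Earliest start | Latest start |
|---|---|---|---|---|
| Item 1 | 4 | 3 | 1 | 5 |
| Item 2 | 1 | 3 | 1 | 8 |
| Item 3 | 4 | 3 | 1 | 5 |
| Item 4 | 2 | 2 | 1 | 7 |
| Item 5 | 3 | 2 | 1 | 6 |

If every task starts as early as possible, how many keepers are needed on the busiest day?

Early-start schedule: Item 1@1, Item 2@1, Item 3@1, Item 4@1, Item 5@1.
Load per day: day 1: 13, day 2: 10, day 3: 8, day 4: 6, day 5: 0, day 6: 0, day 7: 0, day 8: 0.
Peak is 13.

13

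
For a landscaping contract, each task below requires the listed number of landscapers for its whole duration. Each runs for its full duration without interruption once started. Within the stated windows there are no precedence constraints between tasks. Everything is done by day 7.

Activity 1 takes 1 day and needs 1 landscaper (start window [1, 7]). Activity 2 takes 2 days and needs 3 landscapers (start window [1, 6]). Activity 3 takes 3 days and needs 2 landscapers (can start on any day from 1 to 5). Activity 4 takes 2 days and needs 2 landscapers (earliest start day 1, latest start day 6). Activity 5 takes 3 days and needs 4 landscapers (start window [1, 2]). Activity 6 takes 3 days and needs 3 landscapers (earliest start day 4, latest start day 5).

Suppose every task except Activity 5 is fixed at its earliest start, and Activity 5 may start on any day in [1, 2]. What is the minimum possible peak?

Activity 5@1: d1:12  d2:11  d3:6  d4:3  d5:3  d6:3  d7:0 → peak 12
Activity 5@2: d1:8  d2:11  d3:6  d4:7  d5:3  d6:3  d7:0 → peak 11
Best is Activity 5@2, peak 11.

11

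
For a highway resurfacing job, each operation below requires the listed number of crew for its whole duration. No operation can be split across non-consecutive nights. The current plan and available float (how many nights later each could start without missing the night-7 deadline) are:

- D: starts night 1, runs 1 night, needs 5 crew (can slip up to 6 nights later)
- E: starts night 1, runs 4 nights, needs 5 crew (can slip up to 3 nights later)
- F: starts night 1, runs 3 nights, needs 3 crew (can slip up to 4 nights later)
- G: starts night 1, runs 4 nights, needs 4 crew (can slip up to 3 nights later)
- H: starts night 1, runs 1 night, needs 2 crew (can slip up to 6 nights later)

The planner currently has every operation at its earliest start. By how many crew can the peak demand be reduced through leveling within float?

10

Early-start peak: n1:19  n2:12  n3:12  n4:9  n5:0  n6:0  n7:0 ⇒ 19.
Leveled (D@1, E@2, F@1, G@4, H@6): n1:8  n2:8  n3:8  n4:9  n5:9  n6:6  n7:4 ⇒ 9.
Reduction 19 − 9 = 10.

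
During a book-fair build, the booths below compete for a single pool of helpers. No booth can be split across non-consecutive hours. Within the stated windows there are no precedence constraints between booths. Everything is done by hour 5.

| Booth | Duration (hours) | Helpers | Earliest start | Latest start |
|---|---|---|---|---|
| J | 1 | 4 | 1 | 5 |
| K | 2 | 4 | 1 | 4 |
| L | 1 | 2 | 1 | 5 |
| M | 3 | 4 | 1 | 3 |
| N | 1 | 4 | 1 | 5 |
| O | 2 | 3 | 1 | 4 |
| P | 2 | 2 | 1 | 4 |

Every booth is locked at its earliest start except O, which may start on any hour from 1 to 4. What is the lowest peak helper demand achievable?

20

O@1: h1:23  h2:13  h3:4  h4:0  h5:0 → peak 23
O@2: h1:20  h2:13  h3:7  h4:0  h5:0 → peak 20
O@3: h1:20  h2:10  h3:7  h4:3  h5:0 → peak 20
O@4: h1:20  h2:10  h3:4  h4:3  h5:3 → peak 20
Best is O@2, peak 20.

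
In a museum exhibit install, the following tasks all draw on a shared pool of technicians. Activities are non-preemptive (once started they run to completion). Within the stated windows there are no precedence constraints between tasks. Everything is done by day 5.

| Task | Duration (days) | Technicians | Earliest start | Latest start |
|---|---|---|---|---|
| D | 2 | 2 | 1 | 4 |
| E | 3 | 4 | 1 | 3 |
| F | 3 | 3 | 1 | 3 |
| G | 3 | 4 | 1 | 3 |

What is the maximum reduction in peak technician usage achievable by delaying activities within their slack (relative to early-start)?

Early-start peak: d1:13  d2:13  d3:11  d4:0  d5:0 ⇒ 13.
Leveled (D@1, E@1, F@1, G@3): d1:9  d2:9  d3:11  d4:4  d5:4 ⇒ 11.
Reduction 13 − 11 = 2.

2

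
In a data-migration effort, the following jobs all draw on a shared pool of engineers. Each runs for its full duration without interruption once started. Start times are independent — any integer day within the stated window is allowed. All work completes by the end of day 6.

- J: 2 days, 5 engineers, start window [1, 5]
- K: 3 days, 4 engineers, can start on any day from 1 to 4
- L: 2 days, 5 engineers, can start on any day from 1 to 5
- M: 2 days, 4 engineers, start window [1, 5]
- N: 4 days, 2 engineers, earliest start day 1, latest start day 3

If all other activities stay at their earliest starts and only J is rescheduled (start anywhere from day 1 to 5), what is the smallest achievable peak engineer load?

15

J@1: d1:20  d2:20  d3:6  d4:2  d5:0  d6:0 → peak 20
J@2: d1:15  d2:20  d3:11  d4:2  d5:0  d6:0 → peak 20
J@3: d1:15  d2:15  d3:11  d4:7  d5:0  d6:0 → peak 15
J@4: d1:15  d2:15  d3:6  d4:7  d5:5  d6:0 → peak 15
J@5: d1:15  d2:15  d3:6  d4:2  d5:5  d6:5 → peak 15
Best is J@3, peak 15.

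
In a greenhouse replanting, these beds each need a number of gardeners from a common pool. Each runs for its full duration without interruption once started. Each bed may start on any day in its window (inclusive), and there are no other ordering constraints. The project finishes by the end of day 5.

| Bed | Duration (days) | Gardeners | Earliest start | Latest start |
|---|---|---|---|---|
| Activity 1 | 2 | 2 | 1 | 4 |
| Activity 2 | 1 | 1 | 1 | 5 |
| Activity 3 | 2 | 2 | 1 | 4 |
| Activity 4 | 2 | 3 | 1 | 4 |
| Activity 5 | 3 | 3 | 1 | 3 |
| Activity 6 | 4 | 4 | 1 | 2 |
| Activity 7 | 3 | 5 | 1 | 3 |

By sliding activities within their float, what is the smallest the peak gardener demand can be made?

12

Early-start (Activity 1@1, Activity 2@1, Activity 3@1, Activity 4@1, Activity 5@1, Activity 6@1, Activity 7@1) gives peak 20: d1:20  d2:19  d3:12  d4:4  d5:0.
Shift Activity 5→3, Activity 7→3.
Schedule Activity 1@1, Activity 2@1, Activity 3@1, Activity 4@1, Activity 5@3, Activity 6@1, Activity 7@3: d1:12  d2:11  d3:12  d4:12  d5:8 — peak 12.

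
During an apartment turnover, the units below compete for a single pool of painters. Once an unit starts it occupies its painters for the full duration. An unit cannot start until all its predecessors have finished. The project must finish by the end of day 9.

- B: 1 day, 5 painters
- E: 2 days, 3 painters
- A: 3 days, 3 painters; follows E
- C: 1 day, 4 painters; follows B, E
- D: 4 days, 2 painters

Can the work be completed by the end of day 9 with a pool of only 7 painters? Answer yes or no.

yes

Schedule B@1, E@2, A@4, C@7, D@2: d1:5  d2:5  d3:5  d4:5  d5:5  d6:3  d7:4  d8:0  d9:0 — peak 5 ≤ 7.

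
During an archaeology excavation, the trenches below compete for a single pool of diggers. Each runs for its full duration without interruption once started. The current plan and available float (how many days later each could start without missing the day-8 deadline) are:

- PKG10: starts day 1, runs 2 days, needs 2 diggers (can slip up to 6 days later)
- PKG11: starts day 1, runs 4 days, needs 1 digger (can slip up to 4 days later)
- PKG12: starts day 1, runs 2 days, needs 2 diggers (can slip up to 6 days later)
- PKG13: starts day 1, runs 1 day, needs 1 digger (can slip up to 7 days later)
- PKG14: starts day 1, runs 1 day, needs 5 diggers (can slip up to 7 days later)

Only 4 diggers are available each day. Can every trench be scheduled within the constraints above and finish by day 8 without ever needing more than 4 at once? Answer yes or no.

no

The minimum achievable peak is 5; 4 < 5, so no feasible schedule stays within the cap.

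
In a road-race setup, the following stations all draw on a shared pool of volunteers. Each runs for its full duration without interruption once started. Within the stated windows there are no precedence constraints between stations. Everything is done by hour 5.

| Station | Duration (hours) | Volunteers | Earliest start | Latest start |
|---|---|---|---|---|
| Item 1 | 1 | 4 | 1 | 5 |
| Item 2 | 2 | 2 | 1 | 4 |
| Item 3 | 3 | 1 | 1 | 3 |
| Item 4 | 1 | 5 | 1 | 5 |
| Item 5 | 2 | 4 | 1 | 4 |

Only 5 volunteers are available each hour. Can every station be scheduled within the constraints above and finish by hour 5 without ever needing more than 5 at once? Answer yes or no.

no

The minimum achievable peak is 6; 5 < 6, so no feasible schedule stays within the cap.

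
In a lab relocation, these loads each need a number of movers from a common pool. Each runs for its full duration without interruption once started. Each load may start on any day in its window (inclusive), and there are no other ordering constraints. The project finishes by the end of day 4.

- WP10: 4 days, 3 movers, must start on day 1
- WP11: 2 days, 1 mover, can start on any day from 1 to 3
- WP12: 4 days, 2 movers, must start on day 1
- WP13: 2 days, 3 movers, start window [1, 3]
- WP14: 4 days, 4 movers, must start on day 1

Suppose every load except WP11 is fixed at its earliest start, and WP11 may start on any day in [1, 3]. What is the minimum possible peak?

12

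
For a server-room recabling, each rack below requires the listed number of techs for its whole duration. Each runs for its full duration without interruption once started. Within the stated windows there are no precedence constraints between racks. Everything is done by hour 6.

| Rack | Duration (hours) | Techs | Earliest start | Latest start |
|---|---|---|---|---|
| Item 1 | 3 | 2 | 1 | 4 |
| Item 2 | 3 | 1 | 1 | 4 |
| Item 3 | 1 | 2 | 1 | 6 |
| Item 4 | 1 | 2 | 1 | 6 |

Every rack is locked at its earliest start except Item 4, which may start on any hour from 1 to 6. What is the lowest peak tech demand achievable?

Item 4@1: h1:7  h2:3  h3:3  h4:0  h5:0  h6:0 → peak 7
Item 4@2: h1:5  h2:5  h3:3  h4:0  h5:0  h6:0 → peak 5
Item 4@3: h1:5  h2:3  h3:5  h4:0  h5:0  h6:0 → peak 5
Item 4@4: h1:5  h2:3  h3:3  h4:2  h5:0  h6:0 → peak 5
Item 4@5: h1:5  h2:3  h3:3  h4:0  h5:2  h6:0 → peak 5
Item 4@6: h1:5  h2:3  h3:3  h4:0  h5:0  h6:2 → peak 5
Best is Item 4@2, peak 5.

5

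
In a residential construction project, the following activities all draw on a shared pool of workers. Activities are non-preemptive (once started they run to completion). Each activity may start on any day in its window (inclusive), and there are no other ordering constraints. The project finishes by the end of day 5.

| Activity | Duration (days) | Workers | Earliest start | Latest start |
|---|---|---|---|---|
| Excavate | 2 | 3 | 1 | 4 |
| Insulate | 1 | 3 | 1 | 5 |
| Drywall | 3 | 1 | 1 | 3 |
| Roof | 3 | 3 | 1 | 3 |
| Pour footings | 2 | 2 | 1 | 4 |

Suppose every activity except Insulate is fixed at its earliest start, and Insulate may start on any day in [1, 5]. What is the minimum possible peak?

9

Insulate@1: d1:12  d2:9  d3:4  d4:0  d5:0 → peak 12
Insulate@2: d1:9  d2:12  d3:4  d4:0  d5:0 → peak 12
Insulate@3: d1:9  d2:9  d3:7  d4:0  d5:0 → peak 9
Insulate@4: d1:9  d2:9  d3:4  d4:3  d5:0 → peak 9
Insulate@5: d1:9  d2:9  d3:4  d4:0  d5:3 → peak 9
Best is Insulate@3, peak 9.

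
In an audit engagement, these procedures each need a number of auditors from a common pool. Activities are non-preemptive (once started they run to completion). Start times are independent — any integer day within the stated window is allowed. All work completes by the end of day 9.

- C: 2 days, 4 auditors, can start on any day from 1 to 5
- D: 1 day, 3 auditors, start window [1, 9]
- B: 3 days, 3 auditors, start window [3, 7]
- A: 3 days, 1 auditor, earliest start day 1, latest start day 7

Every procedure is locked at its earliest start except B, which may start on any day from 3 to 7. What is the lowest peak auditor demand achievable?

B@3: d1:8  d2:5  d3:4  d4:3  d5:3  d6:0  d7:0  d8:0  d9:0 → peak 8
B@4: d1:8  d2:5  d3:1  d4:3  d5:3  d6:3  d7:0  d8:0  d9:0 → peak 8
B@5: d1:8  d2:5  d3:1  d4:0  d5:3  d6:3  d7:3  d8:0  d9:0 → peak 8
B@6: d1:8  d2:5  d3:1  d4:0  d5:0  d6:3  d7:3  d8:3  d9:0 → peak 8
B@7: d1:8  d2:5  d3:1  d4:0  d5:0  d6:0  d7:3  d8:3  d9:3 → peak 8
Best is B@3, peak 8.

8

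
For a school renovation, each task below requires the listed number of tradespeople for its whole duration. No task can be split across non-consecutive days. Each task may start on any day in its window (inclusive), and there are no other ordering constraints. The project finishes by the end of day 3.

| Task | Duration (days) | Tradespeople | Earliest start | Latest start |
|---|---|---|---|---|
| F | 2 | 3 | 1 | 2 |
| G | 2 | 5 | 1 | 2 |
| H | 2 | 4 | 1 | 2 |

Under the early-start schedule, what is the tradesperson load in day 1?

At early start, day 1 has: F, G, H.
Demand: 3 + 5 + 4 = 12.

12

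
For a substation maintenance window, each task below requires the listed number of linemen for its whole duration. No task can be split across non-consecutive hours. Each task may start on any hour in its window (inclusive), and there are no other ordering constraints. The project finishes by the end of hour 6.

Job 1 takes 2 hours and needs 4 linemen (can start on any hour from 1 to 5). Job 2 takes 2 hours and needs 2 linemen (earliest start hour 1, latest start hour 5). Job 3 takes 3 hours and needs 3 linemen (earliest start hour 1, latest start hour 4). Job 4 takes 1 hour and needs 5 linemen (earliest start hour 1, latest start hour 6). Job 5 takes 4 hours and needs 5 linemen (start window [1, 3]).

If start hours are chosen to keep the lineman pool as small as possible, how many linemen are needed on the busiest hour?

Early-start (Job 1@1, Job 2@1, Job 3@1, Job 4@1, Job 5@1) gives peak 19: h1:19  h2:14  h3:8  h4:5  h5:0  h6:0.
Shift Job 2→2, Job 3→4, Job 5→3.
Schedule Job 1@1, Job 2@2, Job 3@4, Job 4@1, Job 5@3: h1:9  h2:6  h3:7  h4:8  h5:8  h6:8 — peak 9.

9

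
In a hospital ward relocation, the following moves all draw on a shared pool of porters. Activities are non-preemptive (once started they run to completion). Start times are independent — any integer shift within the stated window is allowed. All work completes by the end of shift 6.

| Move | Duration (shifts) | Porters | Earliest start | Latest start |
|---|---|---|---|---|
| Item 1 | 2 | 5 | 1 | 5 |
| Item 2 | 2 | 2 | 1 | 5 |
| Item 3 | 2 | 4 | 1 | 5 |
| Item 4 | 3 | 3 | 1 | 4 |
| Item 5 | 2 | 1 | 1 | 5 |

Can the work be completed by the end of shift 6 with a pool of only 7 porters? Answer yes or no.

yes

Schedule Item 1@1, Item 2@1, Item 3@3, Item 4@3, Item 5@5: s1:7  s2:7  s3:7  s4:7  s5:4  s6:1 — peak 7 ≤ 7.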